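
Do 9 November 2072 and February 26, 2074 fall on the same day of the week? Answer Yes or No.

No

From Nov 9, 2072 to Feb 26, 2074 is 474 days.
474 mod 7 = 5, so they are different weekdays.
(Nov 9, 2072 is a Wednesday; Feb 26, 2074 is a Monday.)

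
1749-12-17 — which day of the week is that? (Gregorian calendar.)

Wednesday

Doomsday rule: the anchor day for the 1700s is Sunday. For year 49: 49÷12 = 4 r 1, and 1÷4 = 0, so 4+1+0 = 5.
Sunday + 5 ≡ Friday — that's 1749's doomsday.
In December the doomsday date is Dec 12.
Dec 17 is 5 days after Dec 12; 5 mod 7 = 5, so Friday + 5 = Wednesday.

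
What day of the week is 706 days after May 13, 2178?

Tuesday

First find the weekday of May 13, 2178. Doomsday rule: the anchor day for the 2100s is Sunday. For year 78: 78÷12 = 6 r 6, and 6÷4 = 1, so 6+6+1 = 13.
Sunday + 13 ≡ Saturday — that's 2178's doomsday.
In May the doomsday date is May 9.
May 13 is 4 days after May 9; 4 mod 7 = 4, so Saturday + 4 = Wednesday.
706 mod 7 = 6, so 706 days after a Wednesday is Wednesday + 6 = Tuesday.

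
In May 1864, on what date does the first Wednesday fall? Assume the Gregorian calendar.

May 4, 1864

May 1, 1864 is a Sunday.
The first Wednesday is therefore May 4 (3 days later).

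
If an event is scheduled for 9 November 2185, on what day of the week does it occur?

Wednesday

Doomsday rule: the anchor day for the 2100s is Sunday. For year 85: 85÷12 = 7 r 1, and 1÷4 = 0, so 7+1+0 = 8.
Sunday + 8 ≡ Monday — that's 2185's doomsday.
In November the doomsday date is Nov 7.
Nov 9 is 2 days after Nov 7; 2 mod 7 = 2, so Monday + 2 = Wednesday.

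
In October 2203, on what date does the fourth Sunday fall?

October 1, 2203 is a Saturday.
The first Sunday is therefore October 2 (1 days later).
The fourth Sunday is 2 + 3×7 = October 23.

October 23, 2203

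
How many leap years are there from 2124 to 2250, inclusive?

Multiples of 4 in [2124,2250]: 32.
Of those, multiples of 100: 1 (not leap unless ÷400).
Multiples of 400: 0.
Leap years = 32 − 1 + 0 = 31.

31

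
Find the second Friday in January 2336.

January 10, 2336

January 1, 2336 is a Wednesday.
The first Friday is therefore January 3 (2 days later).
The second Friday is 3 + 1×7 = January 10.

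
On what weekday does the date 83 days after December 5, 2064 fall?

Dec 5, 2064 is a Friday.
83 mod 7 = 6, so 83 days after a Friday is Friday + 6 = Thursday.

Thursday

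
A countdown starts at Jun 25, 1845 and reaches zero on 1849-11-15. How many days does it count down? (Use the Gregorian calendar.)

1604

Jun 25, 1845 → Jun 25, 1846: 365 days.
Jun 25, 1846 → Jun 25, 1847: 365 days.
Jun 25, 1847 → Jun 25, 1848: 366 days (Feb 29, 1848 is in that span).
Jun 25, 1848 → Jun 25, 1849: 365 days.
Jun 25, 1849 → Jul 25, 1849: 30 days (June has 30).
Jul 25, 1849 → Aug 25, 1849: 31 days (July has 31).
Aug 25, 1849 → Sep 25, 1849: 31 days (August has 31).
Sep 25, 1849 → Oct 25, 1849: 30 days (September has 30).
Oct 25, 1849 → Nov 15, 1849: 21 days.
Total: 1604 days.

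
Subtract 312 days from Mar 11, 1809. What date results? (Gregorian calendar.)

−11 → Feb 28, 1809 (end of Feb, 28 days; 301 left).
−28 → Jan 31, 1809 (end of Jan, 31 days; 273 left).
−31 → Dec 31, 1808 (end of Dec, 31 days; 242 left).
−31 → Nov 30, 1808 (end of Nov, 30 days; 211 left).
−30 → Oct 31, 1808 (end of Oct, 31 days; 181 left).
−31 → Sep 30, 1808 (end of Sep, 30 days; 150 left).
−30 → Aug 31, 1808 (end of Aug, 31 days; 120 left).
−31 → Jul 31, 1808 (end of Jul, 31 days; 89 left).
−31 → Jun 30, 1808 (end of Jun, 30 days; 58 left).
−30 → May 31, 1808 (end of May, 31 days; 28 left).
−28 → May 3, 1808.

May 3, 1808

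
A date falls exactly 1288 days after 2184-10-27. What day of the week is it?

Wednesday

First find the weekday of Oct 27, 2184. Doomsday rule: the anchor day for the 2100s is Sunday. For year 84: 84÷12 = 7 r 0, and 0÷4 = 0, so 7+0+0 = 7.
Sunday + 7 ≡ Sunday — that's 2184's doomsday.
In October the doomsday date is Oct 10.
Oct 27 is 17 days after Oct 10; 17 mod 7 = 3, so Sunday + 3 = Wednesday.
1288 mod 7 = 0, so 1288 days after a Wednesday is Wednesday + 0 = Wednesday.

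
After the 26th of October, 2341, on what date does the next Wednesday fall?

Oct 26, 2341 is a Sunday.
From Sunday to the next Wednesday is 3 days.
Oct 26, 2341 + 3 = Oct 29, 2341.

October 29, 2341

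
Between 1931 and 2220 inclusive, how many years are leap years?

Multiples of 4 in [1931,2220]: 73.
Of those, multiples of 100: 3 (not leap unless ÷400).
Multiples of 400: 1.
Leap years = 73 − 3 + 1 = 71.

71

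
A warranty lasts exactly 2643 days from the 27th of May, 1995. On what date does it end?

+366 (one year; includes Feb 29, 1996) → May 27, 1996 (2277 left).
+365 (one year) → May 27, 1997 (1912 left).
+365 (one year) → May 27, 1998 (1547 left).
+365 (one year) → May 27, 1999 (1182 left).
+366 (one year; includes Feb 29, 2000) → May 27, 2000 (816 left).
+365 (one year) → May 27, 2001 (451 left).
+365 (one year) → May 27, 2002 (86 left).
May has 31 days: +5 → Jun 1, 2002 (81 left).
Jun has 30 days: +30 → Jul 1, 2002 (51 left).
Jul has 31 days: +31 → Aug 1, 2002 (20 left).
+20 → Aug 21, 2002.

August 21, 2002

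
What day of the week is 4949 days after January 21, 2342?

Jan 21, 2342 is a Wednesday.
4949 mod 7 = 0, so 4949 days after a Wednesday is Wednesday + 0 = Wednesday.

Wednesday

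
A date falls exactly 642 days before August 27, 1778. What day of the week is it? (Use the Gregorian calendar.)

First find the weekday of Aug 27, 1778. Doomsday rule: the anchor day for the 1700s is Sunday. For year 78: 78÷12 = 6 r 6, and 6÷4 = 1, so 6+6+1 = 13.
Sunday + 13 ≡ Saturday — that's 1778's doomsday.
In August the doomsday date is Aug 8.
Aug 27 is 19 days after Aug 8; 19 mod 7 = 5, so Saturday + 5 = Thursday.
642 mod 7 = 5, so 642 days before a Thursday is Thursday − 5 = Saturday.

Saturday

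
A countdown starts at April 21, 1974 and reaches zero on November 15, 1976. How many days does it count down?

Apr 21, 1974 → Apr 21, 1975: 365 days.
Apr 21, 1975 → Apr 21, 1976: 366 days (Feb 29, 1976 is in that span).
Apr 21, 1976 → May 21, 1976: 30 days (April has 30).
May 21, 1976 → Jun 21, 1976: 31 days (May has 31).
Jun 21, 1976 → Jul 21, 1976: 30 days (June has 30).
Jul 21, 1976 → Aug 21, 1976: 31 days (July has 31).
Aug 21, 1976 → Sep 21, 1976: 31 days (August has 31).
Sep 21, 1976 → Oct 21, 1976: 30 days (September has 30).
Oct 21, 1976 → Nov 15, 1976: 25 days.
Total: 939 days.

939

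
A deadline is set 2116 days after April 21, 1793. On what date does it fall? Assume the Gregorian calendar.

February 5, 1799

+365 (one year) → Apr 21, 1794 (1751 left).
+365 (one year) → Apr 21, 1795 (1386 left).
+366 (one year; includes Feb 29, 1796) → Apr 21, 1796 (1020 left).
+365 (one year) → Apr 21, 1797 (655 left).
+365 (one year) → Apr 21, 1798 (290 left).
Apr has 30 days: +10 → May 1, 1798 (280 left).
May has 31 days: +31 → Jun 1, 1798 (249 left).
Jun has 30 days: +30 → Jul 1, 1798 (219 left).
Jul has 31 days: +31 → Aug 1, 1798 (188 left).
Aug has 31 days: +31 → Sep 1, 1798 (157 left).
Sep has 30 days: +30 → Oct 1, 1798 (127 left).
Oct has 31 days: +31 → Nov 1, 1798 (96 left).
Nov has 30 days: +30 → Dec 1, 1798 (66 left).
Dec has 31 days: +31 → Jan 1, 1799 (35 left).
Jan has 31 days: +31 → Feb 1, 1799 (4 left).
+4 → Feb 5, 1799.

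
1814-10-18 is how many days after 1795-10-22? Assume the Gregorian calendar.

6935

Oct 22, 1795 → Oct 22, 1796: 366 days (Feb 29, 1796 is in that span).
Oct 22, 1796 → Oct 22, 1797: 365 days.
Oct 22, 1797 → Oct 22, 1798: 365 days.
Oct 22, 1798 → Oct 22, 1799: 365 days.
Oct 22, 1799 → Oct 22, 1800: 365 days.
Oct 22, 1800 → Oct 22, 1801: 365 days.
Oct 22, 1801 → Oct 22, 1802: 365 days.
Oct 22, 1802 → Oct 22, 1803: 365 days.
Oct 22, 1803 → Oct 22, 1804: 366 days (Feb 29, 1804 is in that span).
Oct 22, 1804 → Oct 22, 1805: 365 days.
Oct 22, 1805 → Oct 22, 1806: 365 days.
Oct 22, 1806 → Oct 22, 1807: 365 days.
Oct 22, 1807 → Oct 22, 1808: 366 days (Feb 29, 1808 is in that span).
Oct 22, 1808 → Oct 22, 1809: 365 days.
Oct 22, 1809 → Oct 22, 1810: 365 days.
Oct 22, 1810 → Oct 22, 1811: 365 days.
Oct 22, 1811 → Oct 22, 1812: 366 days (Feb 29, 1812 is in that span).
Oct 22, 1812 → Oct 22, 1813: 365 days.
Oct 22, 1813 → Nov 22, 1813: 31 days (October has 31).
Nov 22, 1813 → Dec 22, 1813: 30 days (November has 30).
Dec 22, 1813 → Jan 22, 1814: 31 days (December has 31).
Jan 22, 1814 → Feb 22, 1814: 31 days (January has 31).
Feb 22, 1814 → Mar 22, 1814: 28 days (February has 28).
Mar 22, 1814 → Apr 22, 1814: 31 days (March has 31).
Apr 22, 1814 → May 22, 1814: 30 days (April has 30).
May 22, 1814 → Jun 22, 1814: 31 days (May has 31).
Jun 22, 1814 → Jul 22, 1814: 30 days (June has 30).
Jul 22, 1814 → Aug 22, 1814: 31 days (July has 31).
Aug 22, 1814 → Sep 22, 1814: 31 days (August has 31).
Sep 22, 1814 → Oct 18, 1814: 26 days.
Total: 6935 days.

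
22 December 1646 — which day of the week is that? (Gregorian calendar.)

Doomsday rule: the anchor day for the 1600s is Tuesday. For year 46: 46÷12 = 3 r 10, and 10÷4 = 2, so 3+10+2 = 15.
Tuesday + 15 ≡ Wednesday — that's 1646's doomsday.
In December the doomsday date is Dec 12.
Dec 22 is 10 days after Dec 12; 10 mod 7 = 3, so Wednesday + 3 = Saturday.

Saturday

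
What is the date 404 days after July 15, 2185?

+365 (one year) → Jul 15, 2186 (39 left).
Jul has 31 days: +17 → Aug 1, 2186 (22 left).
+22 → Aug 23, 2186.

August 23, 2186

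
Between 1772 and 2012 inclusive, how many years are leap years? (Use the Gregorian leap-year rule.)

Multiples of 4 in [1772,2012]: 61.
Of those, multiples of 100: 3 (not leap unless ÷400).
Multiples of 400: 1.
Leap years = 61 − 3 + 1 = 59.

59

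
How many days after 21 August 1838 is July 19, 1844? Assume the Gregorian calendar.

Aug 21, 1838 → Aug 21, 1839: 365 days.
Aug 21, 1839 → Aug 21, 1840: 366 days (Feb 29, 1840 is in that span).
Aug 21, 1840 → Aug 21, 1841: 365 days.
Aug 21, 1841 → Aug 21, 1842: 365 days.
Aug 21, 1842 → Aug 21, 1843: 365 days.
Aug 21, 1843 → Sep 21, 1843: 31 days (August has 31).
Sep 21, 1843 → Oct 21, 1843: 30 days (September has 30).
Oct 21, 1843 → Nov 21, 1843: 31 days (October has 31).
Nov 21, 1843 → Dec 21, 1843: 30 days (November has 30).
Dec 21, 1843 → Jan 21, 1844: 31 days (December has 31).
Jan 21, 1844 → Feb 21, 1844: 31 days (January has 31).
Feb 21, 1844 → Mar 21, 1844: 29 days (February has 29).
Mar 21, 1844 → Apr 21, 1844: 31 days (March has 31).
Apr 21, 1844 → May 21, 1844: 30 days (April has 30).
May 21, 1844 → Jun 21, 1844: 31 days (May has 31).
Jun 21, 1844 → Jul 19, 1844: 28 days.
Total: 2159 days.

2159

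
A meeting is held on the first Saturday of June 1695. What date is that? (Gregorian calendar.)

June 1, 1695 is a Wednesday.
The first Saturday is therefore June 4 (3 days later).

June 4, 1695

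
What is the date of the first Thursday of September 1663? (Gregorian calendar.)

September 1, 1663 is a Saturday.
The first Thursday is therefore September 6 (5 days later).

September 6, 1663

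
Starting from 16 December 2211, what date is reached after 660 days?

October 6, 2213

+366 (one year; includes Feb 29, 2212) → Dec 16, 2212 (294 left).
Dec has 31 days: +16 → Jan 1, 2213 (278 left).
Jan has 31 days: +31 → Feb 1, 2213 (247 left).
Feb has 28 days: +28 → Mar 1, 2213 (219 left).
Mar has 31 days: +31 → Apr 1, 2213 (188 left).
Apr has 30 days: +30 → May 1, 2213 (158 left).
May has 31 days: +31 → Jun 1, 2213 (127 left).
Jun has 30 days: +30 → Jul 1, 2213 (97 left).
Jul has 31 days: +31 → Aug 1, 2213 (66 left).
Aug has 31 days: +31 → Sep 1, 2213 (35 left).
Sep has 30 days: +30 → Oct 1, 2213 (5 left).
+5 → Oct 6, 2213.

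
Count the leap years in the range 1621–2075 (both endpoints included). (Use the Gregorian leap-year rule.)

Multiples of 4 in [1621,2075]: 113.
Of those, multiples of 100: 4 (not leap unless ÷400).
Multiples of 400: 1.
Leap years = 113 − 4 + 1 = 110.

110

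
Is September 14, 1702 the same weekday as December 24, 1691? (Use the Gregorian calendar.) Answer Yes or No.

No

From Dec 24, 1691 to Sep 14, 1702 is 3916 days.
3916 mod 7 = 3, so they are different weekdays.
(Dec 24, 1691 is a Monday; Sep 14, 1702 is a Thursday.)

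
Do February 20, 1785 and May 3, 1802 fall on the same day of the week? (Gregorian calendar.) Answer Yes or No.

No

From Feb 20, 1785 to May 3, 1802 is 6280 days.
6280 mod 7 = 1, so they are different weekdays.
(Feb 20, 1785 is a Sunday; May 3, 1802 is a Monday.)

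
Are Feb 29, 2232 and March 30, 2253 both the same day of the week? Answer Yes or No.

Yes

From Feb 29, 2232 to Mar 30, 2253 is 7700 days.
7700 mod 7 = 0, so they are the same weekday.
(Feb 29, 2232 is a Wednesday; Mar 30, 2253 is a Wednesday.)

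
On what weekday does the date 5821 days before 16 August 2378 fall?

First find the weekday of Aug 16, 2378. Doomsday rule: the anchor day for the 2300s is Wednesday. For year 78: 78÷12 = 6 r 6, and 6÷4 = 1, so 6+6+1 = 13.
Wednesday + 13 ≡ Tuesday — that's 2378's doomsday.
In August the doomsday date is Aug 8.
Aug 16 is 8 days after Aug 8; 8 mod 7 = 1, so Tuesday + 1 = Wednesday.
5821 mod 7 = 4, so 5821 days before a Wednesday is Wednesday − 4 = Saturday.

Saturday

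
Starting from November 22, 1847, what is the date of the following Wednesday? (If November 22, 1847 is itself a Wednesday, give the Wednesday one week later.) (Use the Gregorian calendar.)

November 24, 1847

Nov 22, 1847 is a Monday.
From Monday to the next Wednesday is 2 days.
Nov 22, 1847 + 2 = Nov 24, 1847.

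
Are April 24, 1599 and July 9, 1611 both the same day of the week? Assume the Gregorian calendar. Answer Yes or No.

From Apr 24, 1599 to Jul 9, 1611 is 4459 days.
4459 mod 7 = 0, so they are the same weekday.
(Apr 24, 1599 is a Saturday; Jul 9, 1611 is a Saturday.)

Yes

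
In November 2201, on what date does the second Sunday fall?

November 8, 2201

November 1, 2201 is a Sunday.
The first Sunday is therefore November 1 (same day).
The second Sunday is 1 + 1×7 = November 8.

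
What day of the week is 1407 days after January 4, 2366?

First find the weekday of Jan 4, 2366. Doomsday rule: the anchor day for the 2300s is Wednesday. For year 66: 66÷12 = 5 r 6, and 6÷4 = 1, so 5+6+1 = 12.
Wednesday + 12 ≡ Monday — that's 2366's doomsday.
In January the doomsday date is Jan 3 (2366 is not a leap year).
Jan 4 is 1 day after Jan 3; 1 mod 7 = 1, so Monday + 1 = Tuesday.
1407 mod 7 = 0, so 1407 days after a Tuesday is Tuesday + 0 = Tuesday.

Tuesday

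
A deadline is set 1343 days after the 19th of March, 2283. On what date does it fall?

November 21, 2286

+366 (one year; includes Feb 29, 2284) → Mar 19, 2284 (977 left).
+365 (one year) → Mar 19, 2285 (612 left).
+365 (one year) → Mar 19, 2286 (247 left).
Mar has 31 days: +13 → Apr 1, 2286 (234 left).
Apr has 30 days: +30 → May 1, 2286 (204 left).
May has 31 days: +31 → Jun 1, 2286 (173 left).
Jun has 30 days: +30 → Jul 1, 2286 (143 left).
Jul has 31 days: +31 → Aug 1, 2286 (112 left).
Aug has 31 days: +31 → Sep 1, 2286 (81 left).
Sep has 30 days: +30 → Oct 1, 2286 (51 left).
Oct has 31 days: +31 → Nov 1, 2286 (20 left).
+20 → Nov 21, 2286.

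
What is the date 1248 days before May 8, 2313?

December 7, 2309

−365 (one year) → May 8, 2312 (883 left).
−366 (one year; includes Feb 29, 2312) → May 8, 2311 (517 left).
−365 (one year) → May 8, 2310 (152 left).
−8 → Apr 30, 2310 (end of Apr, 30 days; 144 left).
−30 → Mar 31, 2310 (end of Mar, 31 days; 114 left).
−31 → Feb 28, 2310 (end of Feb, 28 days; 83 left).
−28 → Jan 31, 2310 (end of Jan, 31 days; 55 left).
−31 → Dec 31, 2309 (end of Dec, 31 days; 24 left).
−24 → Dec 7, 2309.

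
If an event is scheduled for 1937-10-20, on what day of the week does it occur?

Doomsday rule: the anchor day for the 1900s is Wednesday. For year 37: 37÷12 = 3 r 1, and 1÷4 = 0, so 3+1+0 = 4.
Wednesday + 4 ≡ Sunday — that's 1937's doomsday.
In October the doomsday date is Oct 10.
Oct 20 is 10 days after Oct 10; 10 mod 7 = 3, so Sunday + 3 = Wednesday.

Wednesday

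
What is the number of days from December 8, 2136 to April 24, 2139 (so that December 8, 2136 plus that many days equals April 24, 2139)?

867

Dec 8, 2136 → Dec 8, 2137: 365 days.
Dec 8, 2137 → Dec 8, 2138: 365 days.
Dec 8, 2138 → Jan 8, 2139: 31 days (December has 31).
Jan 8, 2139 → Feb 8, 2139: 31 days (January has 31).
Feb 8, 2139 → Mar 8, 2139: 28 days (February has 28).
Mar 8, 2139 → Apr 8, 2139: 31 days (March has 31).
Apr 8, 2139 → Apr 24, 2139: 16 days.
Total: 867 days.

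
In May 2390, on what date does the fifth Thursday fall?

May 1, 2390 is a Tuesday.
The first Thursday is therefore May 3 (2 days later).
The fifth Thursday is 3 + 4×7 = May 31.

May 31, 2390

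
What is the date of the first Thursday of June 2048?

June 4, 2048

June 1, 2048 is a Monday.
The first Thursday is therefore June 4 (3 days later).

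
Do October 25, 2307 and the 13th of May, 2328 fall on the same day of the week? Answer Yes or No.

From Oct 25, 2307 to May 13, 2328 is 7506 days.
7506 mod 7 = 2, so they are different weekdays.
(Oct 25, 2307 is a Friday; May 13, 2328 is a Sunday.)

No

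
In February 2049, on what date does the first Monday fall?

February 1, 2049 is a Monday.
The first Monday is therefore February 1 (same day).

February 1, 2049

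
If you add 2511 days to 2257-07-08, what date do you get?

+365 (one year) → Jul 8, 2258 (2146 left).
+365 (one year) → Jul 8, 2259 (1781 left).
+366 (one year; includes Feb 29, 2260) → Jul 8, 2260 (1415 left).
+365 (one year) → Jul 8, 2261 (1050 left).
+365 (one year) → Jul 8, 2262 (685 left).
+365 (one year) → Jul 8, 2263 (320 left).
Jul has 31 days: +24 → Aug 1, 2263 (296 left).
Aug has 31 days: +31 → Sep 1, 2263 (265 left).
Sep has 30 days: +30 → Oct 1, 2263 (235 left).
Oct has 31 days: +31 → Nov 1, 2263 (204 left).
Nov has 30 days: +30 → Dec 1, 2263 (174 left).
Dec has 31 days: +31 → Jan 1, 2264 (143 left).
Jan has 31 days: +31 → Feb 1, 2264 (112 left).
Feb has 29 days: +29 → Mar 1, 2264 (83 left).
Mar has 31 days: +31 → Apr 1, 2264 (52 left).
Apr has 30 days: +30 → May 1, 2264 (22 left).
+22 → May 23, 2264.

May 23, 2264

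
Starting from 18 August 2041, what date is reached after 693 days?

+365 (one year) → Aug 18, 2042 (328 left).
Aug has 31 days: +14 → Sep 1, 2042 (314 left).
Sep has 30 days: +30 → Oct 1, 2042 (284 left).
Oct has 31 days: +31 → Nov 1, 2042 (253 left).
Nov has 30 days: +30 → Dec 1, 2042 (223 left).
Dec has 31 days: +31 → Jan 1, 2043 (192 left).
Jan has 31 days: +31 → Feb 1, 2043 (161 left).
Feb has 28 days: +28 → Mar 1, 2043 (133 left).
Mar has 31 days: +31 → Apr 1, 2043 (102 left).
Apr has 30 days: +30 → May 1, 2043 (72 left).
May has 31 days: +31 → Jun 1, 2043 (41 left).
Jun has 30 days: +30 → Jul 1, 2043 (11 left).
+11 → Jul 12, 2043.

July 12, 2043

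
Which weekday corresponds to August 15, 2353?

Saturday

Doomsday rule: the anchor day for the 2300s is Wednesday. For year 53: 53÷12 = 4 r 5, and 5÷4 = 1, so 4+5+1 = 10.
Wednesday + 10 ≡ Saturday — that's 2353's doomsday.
In August the doomsday date is Aug 8.
Aug 15 is 7 days after Aug 8; 7 mod 7 = 0, so Saturday + 0 = Saturday.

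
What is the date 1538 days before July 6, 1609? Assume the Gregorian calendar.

−365 (one year) → Jul 6, 1608 (1173 left).
−366 (one year; includes Feb 29, 1608) → Jul 6, 1607 (807 left).
−365 (one year) → Jul 6, 1606 (442 left).
−365 (one year) → Jul 6, 1605 (77 left).
−6 → Jun 30, 1605 (end of Jun, 30 days; 71 left).
−30 → May 31, 1605 (end of May, 31 days; 41 left).
−31 → Apr 30, 1605 (end of Apr, 30 days; 10 left).
−10 → Apr 20, 1605.

April 20, 1605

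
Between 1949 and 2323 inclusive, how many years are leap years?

90

Multiples of 4 in [1949,2323]: 93.
Of those, multiples of 100: 4 (not leap unless ÷400).
Multiples of 400: 1.
Leap years = 93 − 4 + 1 = 90.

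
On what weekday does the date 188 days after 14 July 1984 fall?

Jul 14, 1984 is a Saturday.
188 mod 7 = 6, so 188 days after a Saturday is Saturday + 6 = Friday.

Friday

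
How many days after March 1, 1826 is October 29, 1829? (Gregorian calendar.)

Mar 1, 1826 → Mar 1, 1827: 365 days.
Mar 1, 1827 → Mar 1, 1828: 366 days (Feb 29, 1828 is in that span).
Mar 1, 1828 → Mar 1, 1829: 365 days.
Mar 1, 1829 → Apr 1, 1829: 31 days (March has 31).
Apr 1, 1829 → May 1, 1829: 30 days (April has 30).
May 1, 1829 → Jun 1, 1829: 31 days (May has 31).
Jun 1, 1829 → Jul 1, 1829: 30 days (June has 30).
Jul 1, 1829 → Aug 1, 1829: 31 days (July has 31).
Aug 1, 1829 → Sep 1, 1829: 31 days (August has 31).
Sep 1, 1829 → Oct 1, 1829: 30 days (September has 30).
Oct 1, 1829 → Oct 29, 1829: 28 days.
Total: 1338 days.

1338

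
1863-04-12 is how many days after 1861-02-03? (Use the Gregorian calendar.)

Feb 3, 1861 → Feb 3, 1862: 365 days.
Feb 3, 1862 → Feb 3, 1863: 365 days.
Feb 3, 1863 → Mar 3, 1863: 28 days (February has 28).
Mar 3, 1863 → Apr 3, 1863: 31 days (March has 31).
Apr 3, 1863 → Apr 12, 1863: 9 days.
Total: 798 days.

798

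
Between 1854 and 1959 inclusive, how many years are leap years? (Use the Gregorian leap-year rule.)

25

Multiples of 4 in [1854,1959]: 26.
Of those, multiples of 100: 1 (not leap unless ÷400).
Multiples of 400: 0.
Leap years = 26 − 1 + 0 = 25.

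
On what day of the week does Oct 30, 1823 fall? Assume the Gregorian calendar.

January 1, 1823 is a Wednesday.
Jan 1, 1823 → Feb 1, 1823: 31 days (January has 31).
Feb 1, 1823 → Mar 1, 1823: 28 days (February has 28).
Mar 1, 1823 → Apr 1, 1823: 31 days (March has 31).
Apr 1, 1823 → May 1, 1823: 30 days (April has 30).
May 1, 1823 → Jun 1, 1823: 31 days (May has 31).
Jun 1, 1823 → Jul 1, 1823: 30 days (June has 30).
Jul 1, 1823 → Aug 1, 1823: 31 days (July has 31).
Aug 1, 1823 → Sep 1, 1823: 31 days (August has 31).
Sep 1, 1823 → Oct 1, 1823: 30 days (September has 30).
Oct 1, 1823 → Oct 30, 1823: 29 days.
Total: 302 days.
302 mod 7 = 1, so Wednesday + 1 = Thursday.

Thursday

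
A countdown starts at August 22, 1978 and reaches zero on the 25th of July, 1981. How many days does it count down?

Aug 22, 1978 → Aug 22, 1979: 365 days.
Aug 22, 1979 → Aug 22, 1980: 366 days (Feb 29, 1980 is in that span).
Aug 22, 1980 → Sep 22, 1980: 31 days (August has 31).
Sep 22, 1980 → Oct 22, 1980: 30 days (September has 30).
Oct 22, 1980 → Nov 22, 1980: 31 days (October has 31).
Nov 22, 1980 → Dec 22, 1980: 30 days (November has 30).
Dec 22, 1980 → Jan 22, 1981: 31 days (December has 31).
Jan 22, 1981 → Feb 22, 1981: 31 days (January has 31).
Feb 22, 1981 → Mar 22, 1981: 28 days (February has 28).
Mar 22, 1981 → Apr 22, 1981: 31 days (March has 31).
Apr 22, 1981 → May 22, 1981: 30 days (April has 30).
May 22, 1981 → Jun 22, 1981: 31 days (May has 31).
Jun 22, 1981 → Jul 22, 1981: 30 days (June has 30).
Jul 22, 1981 → Jul 25, 1981: 3 days.
Total: 1068 days.

1068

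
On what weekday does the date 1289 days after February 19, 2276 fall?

Sunday

First find the weekday of Feb 19, 2276. Doomsday rule: the anchor day for the 2200s is Friday. For year 76: 76÷12 = 6 r 4, and 4÷4 = 1, so 6+4+1 = 11.
Friday + 11 ≡ Tuesday — that's 2276's doomsday.
In February the doomsday date is Feb 29 (2276 is a leap year (divisible by 4)).
Feb 19 is 10 days before Feb 29; 10 mod 7 = 3, so Tuesday − 3 = Saturday.
1289 mod 7 = 1, so 1289 days after a Saturday is Saturday + 1 = Sunday.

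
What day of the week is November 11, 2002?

January 1, 2002 is a Tuesday.
Jan 1, 2002 → Feb 1, 2002: 31 days (January has 31).
Feb 1, 2002 → Mar 1, 2002: 28 days (February has 28).
Mar 1, 2002 → Apr 1, 2002: 31 days (March has 31).
Apr 1, 2002 → May 1, 2002: 30 days (April has 30).
May 1, 2002 → Jun 1, 2002: 31 days (May has 31).
Jun 1, 2002 → Jul 1, 2002: 30 days (June has 30).
Jul 1, 2002 → Aug 1, 2002: 31 days (July has 31).
Aug 1, 2002 → Sep 1, 2002: 31 days (August has 31).
Sep 1, 2002 → Oct 1, 2002: 30 days (September has 30).
Oct 1, 2002 → Nov 1, 2002: 31 days (October has 31).
Nov 1, 2002 → Nov 11, 2002: 10 days.
Total: 314 days.
314 mod 7 = 6, so Tuesday + 6 = Monday.

Monday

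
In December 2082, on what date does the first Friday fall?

December 1, 2082 is a Tuesday.
The first Friday is therefore December 4 (3 days later).

December 4, 2082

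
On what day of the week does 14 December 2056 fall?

Doomsday rule: the anchor day for the 2000s is Tuesday. For year 56: 56÷12 = 4 r 8, and 8÷4 = 2, so 4+8+2 = 14.
Tuesday + 14 ≡ Tuesday — that's 2056's doomsday.
In December the doomsday date is Dec 12.
Dec 14 is 2 days after Dec 12; 2 mod 7 = 2, so Tuesday + 2 = Thursday.

Thursday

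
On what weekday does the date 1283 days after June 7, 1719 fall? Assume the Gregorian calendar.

First find the weekday of Jun 7, 1719. Doomsday rule: the anchor day for the 1700s is Sunday. For year 19: 19÷12 = 1 r 7, and 7÷4 = 1, so 1+7+1 = 9.
Sunday + 9 ≡ Tuesday — that's 1719's doomsday.
In June the doomsday date is Jun 6.
Jun 7 is 1 day after Jun 6; 1 mod 7 = 1, so Tuesday + 1 = Wednesday.
1283 mod 7 = 2, so 1283 days after a Wednesday is Wednesday + 2 = Friday.

Friday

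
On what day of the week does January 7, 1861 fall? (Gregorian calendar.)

Monday

Doomsday rule: the anchor day for the 1800s is Friday. For year 61: 61÷12 = 5 r 1, and 1÷4 = 0, so 5+1+0 = 6.
Friday + 6 ≡ Thursday — that's 1861's doomsday.
In January the doomsday date is Jan 3 (1861 is not a leap year).
Jan 7 is 4 days after Jan 3; 4 mod 7 = 4, so Thursday + 4 = Monday.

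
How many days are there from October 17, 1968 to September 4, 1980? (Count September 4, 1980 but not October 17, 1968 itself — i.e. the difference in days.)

Oct 17, 1968 → Oct 17, 1969: 365 days.
Oct 17, 1969 → Oct 17, 1970: 365 days.
Oct 17, 1970 → Oct 17, 1971: 365 days.
Oct 17, 1971 → Oct 17, 1972: 366 days (Feb 29, 1972 is in that span).
Oct 17, 1972 → Oct 17, 1973: 365 days.
Oct 17, 1973 → Oct 17, 1974: 365 days.
Oct 17, 1974 → Oct 17, 1975: 365 days.
Oct 17, 1975 → Oct 17, 1976: 366 days (Feb 29, 1976 is in that span).
Oct 17, 1976 → Oct 17, 1977: 365 days.
Oct 17, 1977 → Oct 17, 1978: 365 days.
Oct 17, 1978 → Oct 17, 1979: 365 days.
Oct 17, 1979 → Nov 17, 1979: 31 days (October has 31).
Nov 17, 1979 → Dec 17, 1979: 30 days (November has 30).
Dec 17, 1979 → Jan 17, 1980: 31 days (December has 31).
Jan 17, 1980 → Feb 17, 1980: 31 days (January has 31).
Feb 17, 1980 → Mar 17, 1980: 29 days (February has 29).
Mar 17, 1980 → Apr 17, 1980: 31 days (March has 31).
Apr 17, 1980 → May 17, 1980: 30 days (April has 30).
May 17, 1980 → Jun 17, 1980: 31 days (May has 31).
Jun 17, 1980 → Jul 17, 1980: 30 days (June has 30).
Jul 17, 1980 → Aug 17, 1980: 31 days (July has 31).
Aug 17, 1980 → Sep 4, 1980: 18 days.
Total: 4340 days.

4340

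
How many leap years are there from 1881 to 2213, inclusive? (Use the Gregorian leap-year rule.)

80

Multiples of 4 in [1881,2213]: 83.
Of those, multiples of 100: 4 (not leap unless ÷400).
Multiples of 400: 1.
Leap years = 83 − 4 + 1 = 80.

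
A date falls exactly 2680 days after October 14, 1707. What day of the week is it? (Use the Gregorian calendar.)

Thursday

Oct 14, 1707 is a Friday.
2680 mod 7 = 6, so 2680 days after a Friday is Friday + 6 = Thursday.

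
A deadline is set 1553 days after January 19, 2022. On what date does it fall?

April 21, 2026

+365 (one year) → Jan 19, 2023 (1188 left).
+365 (one year) → Jan 19, 2024 (823 left).
+366 (one year; includes Feb 29, 2024) → Jan 19, 2025 (457 left).
+365 (one year) → Jan 19, 2026 (92 left).
Jan has 31 days: +13 → Feb 1, 2026 (79 left).
Feb has 28 days: +28 → Mar 1, 2026 (51 left).
Mar has 31 days: +31 → Apr 1, 2026 (20 left).
+20 → Apr 21, 2026.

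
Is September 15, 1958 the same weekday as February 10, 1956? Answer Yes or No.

From Feb 10, 1956 to Sep 15, 1958 is 948 days.
948 mod 7 = 3, so they are different weekdays.
(Feb 10, 1956 is a Friday; Sep 15, 1958 is a Monday.)

No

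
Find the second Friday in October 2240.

October 1, 2240 is a Thursday.
The first Friday is therefore October 2 (1 days later).
The second Friday is 2 + 1×7 = October 9.

October 9, 2240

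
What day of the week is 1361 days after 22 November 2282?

Saturday

Nov 22, 2282 is a Wednesday.
1361 mod 7 = 3, so 1361 days after a Wednesday is Wednesday + 3 = Saturday.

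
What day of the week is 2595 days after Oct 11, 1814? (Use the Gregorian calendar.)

First find the weekday of Oct 11, 1814. Doomsday rule: the anchor day for the 1800s is Friday. For year 14: 14÷12 = 1 r 2, and 2÷4 = 0, so 1+2+0 = 3.
Friday + 3 ≡ Monday — that's 1814's doomsday.
In October the doomsday date is Oct 10.
Oct 11 is 1 day after Oct 10; 1 mod 7 = 1, so Monday + 1 = Tuesday.
2595 mod 7 = 5, so 2595 days after a Tuesday is Tuesday + 5 = Sunday.

Sunday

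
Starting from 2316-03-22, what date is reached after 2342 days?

+365 (one year) → Mar 22, 2317 (1977 left).
+365 (one year) → Mar 22, 2318 (1612 left).
+365 (one year) → Mar 22, 2319 (1247 left).
+366 (one year; includes Feb 29, 2320) → Mar 22, 2320 (881 left).
+365 (one year) → Mar 22, 2321 (516 left).
+365 (one year) → Mar 22, 2322 (151 left).
Mar has 31 days: +10 → Apr 1, 2322 (141 left).
Apr has 30 days: +30 → May 1, 2322 (111 left).
May has 31 days: +31 → Jun 1, 2322 (80 left).
Jun has 30 days: +30 → Jul 1, 2322 (50 left).
Jul has 31 days: +31 → Aug 1, 2322 (19 left).
+19 → Aug 20, 2322.

August 20, 2322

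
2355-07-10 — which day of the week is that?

Sunday

Doomsday rule: the anchor day for the 2300s is Wednesday. For year 55: 55÷12 = 4 r 7, and 7÷4 = 1, so 4+7+1 = 12.
Wednesday + 12 ≡ Monday — that's 2355's doomsday.
In July the doomsday date is Jul 11.
Jul 10 is 1 day before Jul 11; 1 mod 7 = 1, so Monday − 1 = Sunday.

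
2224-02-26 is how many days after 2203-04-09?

Apr 9, 2203 → Apr 9, 2204: 366 days (Feb 29, 2204 is in that span).
Apr 9, 2204 → Apr 9, 2205: 365 days.
Apr 9, 2205 → Apr 9, 2206: 365 days.
Apr 9, 2206 → Apr 9, 2207: 365 days.
Apr 9, 2207 → Apr 9, 2208: 366 days (Feb 29, 2208 is in that span).
Apr 9, 2208 → Apr 9, 2209: 365 days.
Apr 9, 2209 → Apr 9, 2210: 365 days.
Apr 9, 2210 → Apr 9, 2211: 365 days.
Apr 9, 2211 → Apr 9, 2212: 366 days (Feb 29, 2212 is in that span).
Apr 9, 2212 → Apr 9, 2213: 365 days.
Apr 9, 2213 → Apr 9, 2214: 365 days.
Apr 9, 2214 → Apr 9, 2215: 365 days.
Apr 9, 2215 → Apr 9, 2216: 366 days (Feb 29, 2216 is in that span).
Apr 9, 2216 → Apr 9, 2217: 365 days.
Apr 9, 2217 → Apr 9, 2218: 365 days.
Apr 9, 2218 → Apr 9, 2219: 365 days.
Apr 9, 2219 → Apr 9, 2220: 366 days (Feb 29, 2220 is in that span).
Apr 9, 2220 → Apr 9, 2221: 365 days.
Apr 9, 2221 → Apr 9, 2222: 365 days.
Apr 9, 2222 → Apr 9, 2223: 365 days.
Apr 9, 2223 → May 9, 2223: 30 days (April has 30).
May 9, 2223 → Jun 9, 2223: 31 days (May has 31).
Jun 9, 2223 → Jul 9, 2223: 30 days (June has 30).
Jul 9, 2223 → Aug 9, 2223: 31 days (July has 31).
Aug 9, 2223 → Sep 9, 2223: 31 days (August has 31).
Sep 9, 2223 → Oct 9, 2223: 30 days (September has 30).
Oct 9, 2223 → Nov 9, 2223: 31 days (October has 31).
Nov 9, 2223 → Dec 9, 2223: 30 days (November has 30).
Dec 9, 2223 → Jan 9, 2224: 31 days (December has 31).
Jan 9, 2224 → Feb 9, 2224: 31 days (January has 31).
Feb 9, 2224 → Feb 26, 2224: 17 days.
Total: 7628 days.

7628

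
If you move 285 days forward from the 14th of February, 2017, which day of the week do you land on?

Sunday

First find the weekday of Feb 14, 2017. Doomsday rule: the anchor day for the 2000s is Tuesday. For year 17: 17÷12 = 1 r 5, and 5÷4 = 1, so 1+5+1 = 7.
Tuesday + 7 ≡ Tuesday — that's 2017's doomsday.
In February the doomsday date is Feb 28 (2017 is not a leap year).
Feb 14 is 14 days before Feb 28; 14 mod 7 = 0, so Tuesday − 0 = Tuesday.
285 mod 7 = 5, so 285 days after a Tuesday is Tuesday + 5 = Sunday.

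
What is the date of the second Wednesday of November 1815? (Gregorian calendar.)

November 8, 1815

November 1, 1815 is a Wednesday.
The first Wednesday is therefore November 1 (same day).
The second Wednesday is 1 + 1×7 = November 8.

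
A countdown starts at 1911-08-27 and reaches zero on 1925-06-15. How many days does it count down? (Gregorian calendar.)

Aug 27, 1911 → Aug 27, 1912: 366 days (Feb 29, 1912 is in that span).
Aug 27, 1912 → Aug 27, 1913: 365 days.
Aug 27, 1913 → Aug 27, 1914: 365 days.
Aug 27, 1914 → Aug 27, 1915: 365 days.
Aug 27, 1915 → Aug 27, 1916: 366 days (Feb 29, 1916 is in that span).
Aug 27, 1916 → Aug 27, 1917: 365 days.
Aug 27, 1917 → Aug 27, 1918: 365 days.
Aug 27, 1918 → Aug 27, 1919: 365 days.
Aug 27, 1919 → Aug 27, 1920: 366 days (Feb 29, 1920 is in that span).
Aug 27, 1920 → Aug 27, 1921: 365 days.
Aug 27, 1921 → Aug 27, 1922: 365 days.
Aug 27, 1922 → Aug 27, 1923: 365 days.
Aug 27, 1923 → Aug 27, 1924: 366 days (Feb 29, 1924 is in that span).
Aug 27, 1924 → Sep 27, 1924: 31 days (August has 31).
Sep 27, 1924 → Oct 27, 1924: 30 days (September has 30).
Oct 27, 1924 → Nov 27, 1924: 31 days (October has 31).
Nov 27, 1924 → Dec 27, 1924: 30 days (November has 30).
Dec 27, 1924 → Jan 27, 1925: 31 days (December has 31).
Jan 27, 1925 → Feb 27, 1925: 31 days (January has 31).
Feb 27, 1925 → Mar 27, 1925: 28 days (February has 28).
Mar 27, 1925 → Apr 27, 1925: 31 days (March has 31).
Apr 27, 1925 → May 27, 1925: 30 days (April has 30).
May 27, 1925 → Jun 15, 1925: 19 days.
Total: 5041 days.

5041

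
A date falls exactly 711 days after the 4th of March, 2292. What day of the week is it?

Mar 4, 2292 is a Friday.
711 mod 7 = 4, so 711 days after a Friday is Friday + 4 = Tuesday.

Tuesday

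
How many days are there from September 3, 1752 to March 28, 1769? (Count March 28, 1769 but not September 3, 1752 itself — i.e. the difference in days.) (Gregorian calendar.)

Sep 3, 1752 → Sep 3, 1753: 365 days.
Sep 3, 1753 → Sep 3, 1754: 365 days.
Sep 3, 1754 → Sep 3, 1755: 365 days.
Sep 3, 1755 → Sep 3, 1756: 366 days (Feb 29, 1756 is in that span).
Sep 3, 1756 → Sep 3, 1757: 365 days.
Sep 3, 1757 → Sep 3, 1758: 365 days.
Sep 3, 1758 → Sep 3, 1759: 365 days.
Sep 3, 1759 → Sep 3, 1760: 366 days (Feb 29, 1760 is in that span).
Sep 3, 1760 → Sep 3, 1761: 365 days.
Sep 3, 1761 → Sep 3, 1762: 365 days.
Sep 3, 1762 → Sep 3, 1763: 365 days.
Sep 3, 1763 → Sep 3, 1764: 366 days (Feb 29, 1764 is in that span).
Sep 3, 1764 → Sep 3, 1765: 365 days.
Sep 3, 1765 → Sep 3, 1766: 365 days.
Sep 3, 1766 → Sep 3, 1767: 365 days.
Sep 3, 1767 → Sep 3, 1768: 366 days (Feb 29, 1768 is in that span).
Sep 3, 1768 → Oct 3, 1768: 30 days (September has 30).
Oct 3, 1768 → Nov 3, 1768: 31 days (October has 31).
Nov 3, 1768 → Dec 3, 1768: 30 days (November has 30).
Dec 3, 1768 → Jan 3, 1769: 31 days (December has 31).
Jan 3, 1769 → Feb 3, 1769: 31 days (January has 31).
Feb 3, 1769 → Mar 3, 1769: 28 days (February has 28).
Mar 3, 1769 → Mar 28, 1769: 25 days.
Total: 6050 days.

6050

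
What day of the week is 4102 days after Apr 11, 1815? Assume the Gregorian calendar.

Tuesday

Apr 11, 1815 is a Tuesday.
4102 mod 7 = 0, so 4102 days after a Tuesday is Tuesday + 0 = Tuesday.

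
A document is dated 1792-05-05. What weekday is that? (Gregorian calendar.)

Doomsday rule: the anchor day for the 1700s is Sunday. For year 92: 92÷12 = 7 r 8, and 8÷4 = 2, so 7+8+2 = 17.
Sunday + 17 ≡ Wednesday — that's 1792's doomsday.
In May the doomsday date is May 9.
May 5 is 4 days before May 9; 4 mod 7 = 4, so Wednesday − 4 = Saturday.

Saturday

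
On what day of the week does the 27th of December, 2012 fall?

Thursday

January 1, 2012 is a Sunday.
Jan 1, 2012 → Feb 1, 2012: 31 days (January has 31).
Feb 1, 2012 → Mar 1, 2012: 29 days (February has 29).
Mar 1, 2012 → Apr 1, 2012: 31 days (March has 31).
Apr 1, 2012 → May 1, 2012: 30 days (April has 30).
May 1, 2012 → Jun 1, 2012: 31 days (May has 31).
Jun 1, 2012 → Jul 1, 2012: 30 days (June has 30).
Jul 1, 2012 → Aug 1, 2012: 31 days (July has 31).
Aug 1, 2012 → Sep 1, 2012: 31 days (August has 31).
Sep 1, 2012 → Oct 1, 2012: 30 days (September has 30).
Oct 1, 2012 → Nov 1, 2012: 31 days (October has 31).
Nov 1, 2012 → Dec 1, 2012: 30 days (November has 30).
Dec 1, 2012 → Dec 27, 2012: 26 days.
Total: 361 days.
361 mod 7 = 4, so Sunday + 4 = Thursday.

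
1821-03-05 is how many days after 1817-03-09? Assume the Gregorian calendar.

1457

Mar 9, 1817 → Mar 9, 1818: 365 days.
Mar 9, 1818 → Mar 9, 1819: 365 days.
Mar 9, 1819 → Mar 9, 1820: 366 days (Feb 29, 1820 is in that span).
Mar 9, 1820 → Apr 9, 1820: 31 days (March has 31).
Apr 9, 1820 → May 9, 1820: 30 days (April has 30).
May 9, 1820 → Jun 9, 1820: 31 days (May has 31).
Jun 9, 1820 → Jul 9, 1820: 30 days (June has 30).
Jul 9, 1820 → Aug 9, 1820: 31 days (July has 31).
Aug 9, 1820 → Sep 9, 1820: 31 days (August has 31).
Sep 9, 1820 → Oct 9, 1820: 30 days (September has 30).
Oct 9, 1820 → Nov 9, 1820: 31 days (October has 31).
Nov 9, 1820 → Dec 9, 1820: 30 days (November has 30).
Dec 9, 1820 → Jan 9, 1821: 31 days (December has 31).
Jan 9, 1821 → Feb 9, 1821: 31 days (January has 31).
Feb 9, 1821 → Mar 5, 1821: 24 days.
Total: 1457 days.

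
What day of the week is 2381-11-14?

Saturday

Doomsday rule: the anchor day for the 2300s is Wednesday. For year 81: 81÷12 = 6 r 9, and 9÷4 = 2, so 6+9+2 = 17.
Wednesday + 17 ≡ Saturday — that's 2381's doomsday.
In November the doomsday date is Nov 7.
Nov 14 is 7 days after Nov 7; 7 mod 7 = 0, so Saturday + 0 = Saturday.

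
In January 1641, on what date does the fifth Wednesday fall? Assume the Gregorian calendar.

January 30, 1641

January 1, 1641 is a Tuesday.
The first Wednesday is therefore January 2 (1 days later).
The fifth Wednesday is 2 + 4×7 = January 30.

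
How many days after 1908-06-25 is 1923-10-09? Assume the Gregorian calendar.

5584

Jun 25, 1908 → Jun 25, 1909: 365 days.
Jun 25, 1909 → Jun 25, 1910: 365 days.
Jun 25, 1910 → Jun 25, 1911: 365 days.
Jun 25, 1911 → Jun 25, 1912: 366 days (Feb 29, 1912 is in that span).
Jun 25, 1912 → Jun 25, 1913: 365 days.
Jun 25, 1913 → Jun 25, 1914: 365 days.
Jun 25, 1914 → Jun 25, 1915: 365 days.
Jun 25, 1915 → Jun 25, 1916: 366 days (Feb 29, 1916 is in that span).
Jun 25, 1916 → Jun 25, 1917: 365 days.
Jun 25, 1917 → Jun 25, 1918: 365 days.
Jun 25, 1918 → Jun 25, 1919: 365 days.
Jun 25, 1919 → Jun 25, 1920: 366 days (Feb 29, 1920 is in that span).
Jun 25, 1920 → Jun 25, 1921: 365 days.
Jun 25, 1921 → Jun 25, 1922: 365 days.
Jun 25, 1922 → Jun 25, 1923: 365 days.
Jun 25, 1923 → Jul 25, 1923: 30 days (June has 30).
Jul 25, 1923 → Aug 25, 1923: 31 days (July has 31).
Aug 25, 1923 → Sep 25, 1923: 31 days (August has 31).
Sep 25, 1923 → Oct 9, 1923: 14 days.
Total: 5584 days.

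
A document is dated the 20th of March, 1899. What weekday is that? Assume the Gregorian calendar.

January 1, 1899 is a Sunday.
Jan 1, 1899 → Feb 1, 1899: 31 days (January has 31).
Feb 1, 1899 → Mar 1, 1899: 28 days (February has 28).
Mar 1, 1899 → Mar 20, 1899: 19 days.
Total: 78 days.
78 mod 7 = 1, so Sunday + 1 = Monday.

Monday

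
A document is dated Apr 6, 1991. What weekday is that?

Doomsday rule: the anchor day for the 1900s is Wednesday. For year 91: 91÷12 = 7 r 7, and 7÷4 = 1, so 7+7+1 = 15.
Wednesday + 15 ≡ Thursday — that's 1991's doomsday.
In April the doomsday date is Apr 4.
Apr 6 is 2 days after Apr 4; 2 mod 7 = 2, so Thursday + 2 = Saturday.

Saturday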